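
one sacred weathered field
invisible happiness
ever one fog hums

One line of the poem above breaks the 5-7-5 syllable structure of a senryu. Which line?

The first line

Line 1: one (1), sacred (2), weathered (2), field (1) → 6 (expected 5)
Line 2: invisible (4), happiness (3) → 7 ✓
Line 3: ever (2), one (1), fog (1), hums (1) → 5 ✓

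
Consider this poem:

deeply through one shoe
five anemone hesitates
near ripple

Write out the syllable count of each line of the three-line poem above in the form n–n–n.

Line 1: deeply (2), through (1), one (1), shoe (1) → 5
Line 2: five (1), anemone (4), hesitates (3) → 8
Line 3: near (1), ripple (2) → 3

5–8–3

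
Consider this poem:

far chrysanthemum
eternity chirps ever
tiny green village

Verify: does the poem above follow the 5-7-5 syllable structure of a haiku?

Line 1: far (1), chrysanthemum (4) → 5 ✓
Line 2: eternity (4), chirps (1), ever (2) → 7 ✓
Line 3: tiny (2), green (1), village (2) → 5 ✓

Yes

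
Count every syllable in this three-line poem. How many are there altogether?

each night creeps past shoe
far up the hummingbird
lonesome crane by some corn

Line 1: each(1) + night(1) + creeps(1) + past(1) + shoe(1) = 5
Line 2: far(1) + up(1) + the(1) + hummingbird(3) = 6
Line 3: lonesome(2) + crane(1) + by(1) + some(1) + corn(1) = 6
Total: 5 + 6 + 6 = 17

17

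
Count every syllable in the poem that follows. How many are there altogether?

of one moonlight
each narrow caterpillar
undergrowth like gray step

17

Line 1: "of one moonlight": 1+1+2 = 4
Line 2: "each narrow caterpillar": 1+2+4 = 7
Line 3: "undergrowth like gray step": 3+1+1+1 = 6
Total: 4 + 7 + 6 = 17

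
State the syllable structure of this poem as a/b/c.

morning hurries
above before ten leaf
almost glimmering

4/6/5

Line 1: morning(2) + hurries(2) = 4
Line 2: above(2) + before(2) + ten(1) + leaf(1) = 6
Line 3: almost(2) + glimmering(3) = 5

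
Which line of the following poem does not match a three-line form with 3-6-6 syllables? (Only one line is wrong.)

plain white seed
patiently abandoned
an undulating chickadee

The third line

Line 1: plain(1) + white(1) + seed(1) = 3 ✓
Line 2: patiently(3) + abandoned(3) = 6 ✓
Line 3: an(1) + undulating(4) + chickadee(3) = 8 (expected 6)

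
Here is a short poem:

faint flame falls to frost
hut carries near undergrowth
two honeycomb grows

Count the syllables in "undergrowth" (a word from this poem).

3

"undergrowth" has 3 syllables.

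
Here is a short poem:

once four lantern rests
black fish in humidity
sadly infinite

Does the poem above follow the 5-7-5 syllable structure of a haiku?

Line 1: once (1), four (1), lantern (2), rests (1) → 5 ✓
Line 2: black (1), fish (1), in (1), humidity (4) → 7 ✓
Line 3: sadly (2), infinite (3) → 5 ✓

Yes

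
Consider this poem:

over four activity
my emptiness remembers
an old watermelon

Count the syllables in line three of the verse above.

Line three: an (1), old (1), watermelon (4) → 6

6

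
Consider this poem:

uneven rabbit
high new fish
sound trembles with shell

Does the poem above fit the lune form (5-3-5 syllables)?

Yes

Line 1: uneven(3) + rabbit(2) = 5 ✓
Line 2: high(1) + new(1) + fish(1) = 3 ✓
Line 3: sound(1) + trembles(2) + with(1) + shell(1) = 5 ✓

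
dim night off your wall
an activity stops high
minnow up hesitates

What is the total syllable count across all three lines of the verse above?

18

Line 1: dim (1), night (1), off (1), your (1), wall (1) → 5
Line 2: an (1), activity (4), stops (1), high (1) → 7
Line 3: minnow (2), up (1), hesitates (3) → 6
Total: 5 + 7 + 6 = 18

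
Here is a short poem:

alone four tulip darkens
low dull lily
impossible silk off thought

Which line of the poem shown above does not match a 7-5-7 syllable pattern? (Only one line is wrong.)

Line 2

Line 1: alone(2) + four(1) + tulip(2) + darkens(2) = 7 ✓
Line 2: low(1) + dull(1) + lily(2) = 4 (expected 5)
Line 3: impossible(4) + silk(1) + off(1) + thought(1) = 7 ✓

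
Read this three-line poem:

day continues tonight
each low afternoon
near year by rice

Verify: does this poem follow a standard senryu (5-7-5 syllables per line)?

No

Line 1: "day continues tonight": 1+3+2 = 6 (expected 5)
Line 2: "each low afternoon": 1+1+3 = 5 (expected 7)
Line 3: "near year by rice": 1+1+1+1 = 4 (expected 5)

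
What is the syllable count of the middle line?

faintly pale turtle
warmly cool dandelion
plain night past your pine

The middle line: "warmly cool dandelion": 2+1+4 = 7

7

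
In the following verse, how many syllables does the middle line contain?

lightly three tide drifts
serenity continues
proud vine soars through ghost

The middle line: serenity (4), continues (3) → 7

7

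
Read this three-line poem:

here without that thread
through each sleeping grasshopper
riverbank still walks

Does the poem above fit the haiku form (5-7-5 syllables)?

Line 1: "here without that thread": 1+2+1+1 = 5 ✓
Line 2: "through each sleeping grasshopper": 1+1+2+3 = 7 ✓
Line 3: "riverbank still walks": 3+1+1 = 5 ✓

Yes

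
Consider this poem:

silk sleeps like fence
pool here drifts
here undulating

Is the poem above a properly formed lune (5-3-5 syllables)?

No

Line 1: "silk sleeps like fence": 1+1+1+1 = 4 (expected 5)
Line 2: "pool here drifts": 1+1+1 = 3 ✓
Line 3: "here undulating": 1+4 = 5 ✓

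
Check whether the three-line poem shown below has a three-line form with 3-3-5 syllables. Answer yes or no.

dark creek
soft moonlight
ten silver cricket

No

Line 1: "dark creek": 1+1 = 2 (expected 3)
Line 2: "soft moonlight": 1+2 = 3 ✓
Line 3: "ten silver cricket": 1+2+2 = 5 ✓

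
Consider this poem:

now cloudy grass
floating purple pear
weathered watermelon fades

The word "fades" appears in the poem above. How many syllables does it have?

"fades" has 1 syllable.

1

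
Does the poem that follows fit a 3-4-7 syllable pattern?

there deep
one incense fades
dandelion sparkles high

Line 1: there (1), deep (1) → 2 (expected 3)
Line 2: one (1), incense (2), fades (1) → 4 ✓
Line 3: dandelion (4), sparkles (2), high (1) → 7 ✓

No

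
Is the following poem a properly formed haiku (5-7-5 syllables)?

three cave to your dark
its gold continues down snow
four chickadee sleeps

Line 1: three (1), cave (1), to (1), your (1), dark (1) → 5 ✓
Line 2: its (1), gold (1), continues (3), down (1), snow (1) → 7 ✓
Line 3: four (1), chickadee (3), sleeps (1) → 5 ✓

Yes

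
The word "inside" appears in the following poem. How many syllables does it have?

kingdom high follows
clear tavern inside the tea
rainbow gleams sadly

2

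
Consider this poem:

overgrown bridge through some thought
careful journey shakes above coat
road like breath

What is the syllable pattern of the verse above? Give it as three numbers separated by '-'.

7-8-3

Line 1: overgrown(3) + bridge(1) + through(1) + some(1) + thought(1) = 7
Line 2: careful(2) + journey(2) + shakes(1) + above(2) + coat(1) = 8
Line 3: road(1) + like(1) + breath(1) = 3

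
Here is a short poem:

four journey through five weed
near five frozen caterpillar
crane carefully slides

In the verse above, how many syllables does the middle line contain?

The middle line: "near five frozen caterpillar": 1+1+2+4 = 8

8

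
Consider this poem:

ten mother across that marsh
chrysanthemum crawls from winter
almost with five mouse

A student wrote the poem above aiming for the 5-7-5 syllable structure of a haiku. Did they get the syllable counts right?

Line 1: ten (1), mother (2), across (2), that (1), marsh (1) → 7 (expected 5)
Line 2: chrysanthemum (4), crawls (1), from (1), winter (2) → 8 (expected 7)
Line 3: almost (2), with (1), five (1), mouse (1) → 5 ✓

No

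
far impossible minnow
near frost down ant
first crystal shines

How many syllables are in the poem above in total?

Line 1: far (1), impossible (4), minnow (2) → 7
Line 2: near (1), frost (1), down (1), ant (1) → 4
Line 3: first (1), crystal (2), shines (1) → 4
Total: 7 + 4 + 4 = 15

15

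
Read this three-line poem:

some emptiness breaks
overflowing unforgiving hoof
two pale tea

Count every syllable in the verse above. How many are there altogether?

Line 1: some(1) + emptiness(3) + breaks(1) = 5
Line 2: overflowing(4) + unforgiving(4) + hoof(1) = 9
Line 3: two(1) + pale(1) + tea(1) = 3
Total: 5 + 9 + 3 = 17

17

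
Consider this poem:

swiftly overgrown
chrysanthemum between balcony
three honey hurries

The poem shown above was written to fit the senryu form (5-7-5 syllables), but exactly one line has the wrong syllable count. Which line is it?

Line 1: swiftly(2) + overgrown(3) = 5 ✓
Line 2: chrysanthemum(4) + between(2) + balcony(3) = 9 (expected 7)
Line 3: three(1) + honey(2) + hurries(2) = 5 ✓

Line 2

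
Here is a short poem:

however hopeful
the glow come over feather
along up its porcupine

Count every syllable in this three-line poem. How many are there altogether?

Line 1: however (3), hopeful (2) → 5
Line 2: the (1), glow (1), come (1), over (2), feather (2) → 7
Line 3: along (2), up (1), its (1), porcupine (3) → 7
Total: 5 + 7 + 7 = 19

19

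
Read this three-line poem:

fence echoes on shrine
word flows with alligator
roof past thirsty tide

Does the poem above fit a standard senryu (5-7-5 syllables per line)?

Yes

Line 1: fence (1), echoes (2), on (1), shrine (1) → 5 ✓
Line 2: word (1), flows (1), with (1), alligator (4) → 7 ✓
Line 3: roof (1), past (1), thirsty (2), tide (1) → 5 ✓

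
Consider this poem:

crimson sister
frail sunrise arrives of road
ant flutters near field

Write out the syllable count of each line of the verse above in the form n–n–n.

4–7–5

Line 1: crimson (2), sister (2) → 4
Line 2: frail (1), sunrise (2), arrives (2), of (1), road (1) → 7
Line 3: ant (1), flutters (2), near (1), field (1) → 5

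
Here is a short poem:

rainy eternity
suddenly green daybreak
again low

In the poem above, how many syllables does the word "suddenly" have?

3

"suddenly" has 3 syllables.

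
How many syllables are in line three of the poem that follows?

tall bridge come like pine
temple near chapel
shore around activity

Line three: shore(1) + around(2) + activity(4) = 7

7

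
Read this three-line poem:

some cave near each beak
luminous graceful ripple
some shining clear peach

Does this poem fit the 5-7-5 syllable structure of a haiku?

Yes

Line 1: some (1), cave (1), near (1), each (1), beak (1) → 5 ✓
Line 2: luminous (3), graceful (2), ripple (2) → 7 ✓
Line 3: some (1), shining (2), clear (1), peach (1) → 5 ✓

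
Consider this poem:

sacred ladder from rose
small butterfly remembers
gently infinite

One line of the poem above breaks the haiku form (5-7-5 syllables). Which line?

Line 1: sacred (2), ladder (2), from (1), rose (1) → 6 (expected 5)
Line 2: small (1), butterfly (3), remembers (3) → 7 ✓
Line 3: gently (2), infinite (3) → 5 ✓

The first line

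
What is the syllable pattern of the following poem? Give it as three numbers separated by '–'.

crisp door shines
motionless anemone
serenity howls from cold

Line 1: crisp (1), door (1), shines (1) → 3
Line 2: motionless (3), anemone (4) → 7
Line 3: serenity (4), howls (1), from (1), cold (1) → 7

3–7–7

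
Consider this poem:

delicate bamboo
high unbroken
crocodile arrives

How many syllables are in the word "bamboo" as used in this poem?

2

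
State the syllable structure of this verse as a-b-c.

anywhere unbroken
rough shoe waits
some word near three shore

Line 1: "anywhere unbroken": 3+3 = 6
Line 2: "rough shoe waits": 1+1+1 = 3
Line 3: "some word near three shore": 1+1+1+1+1 = 5

6-3-5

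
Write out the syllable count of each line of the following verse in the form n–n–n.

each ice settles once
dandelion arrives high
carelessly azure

Line 1: each (1), ice (1), settles (2), once (1) → 5
Line 2: dandelion (4), arrives (2), high (1) → 7
Line 3: carelessly (3), azure (2) → 5

5–7–5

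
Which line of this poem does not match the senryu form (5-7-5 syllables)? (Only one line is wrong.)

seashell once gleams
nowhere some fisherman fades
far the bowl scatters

Line 1

Line 1: seashell (2), once (1), gleams (1) → 4 (expected 5)
Line 2: nowhere (2), some (1), fisherman (3), fades (1) → 7 ✓
Line 3: far (1), the (1), bowl (1), scatters (2) → 5 ✓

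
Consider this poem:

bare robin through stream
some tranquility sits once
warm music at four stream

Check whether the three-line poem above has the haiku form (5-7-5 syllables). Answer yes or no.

No

Line 1: bare (1), robin (2), through (1), stream (1) → 5 ✓
Line 2: some (1), tranquility (4), sits (1), once (1) → 7 ✓
Line 3: warm (1), music (2), at (1), four (1), stream (1) → 6 (expected 5)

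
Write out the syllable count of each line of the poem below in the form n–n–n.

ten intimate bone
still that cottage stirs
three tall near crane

Line 1: ten(1) + intimate(3) + bone(1) = 5
Line 2: still(1) + that(1) + cottage(2) + stirs(1) = 5
Line 3: three(1) + tall(1) + near(1) + crane(1) = 4

5–5–4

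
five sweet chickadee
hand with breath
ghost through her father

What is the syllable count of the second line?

3

The second line: hand(1) + with(1) + breath(1) = 3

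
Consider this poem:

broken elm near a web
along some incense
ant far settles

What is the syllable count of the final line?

The final line: ant(1) + far(1) + settles(2) = 4

4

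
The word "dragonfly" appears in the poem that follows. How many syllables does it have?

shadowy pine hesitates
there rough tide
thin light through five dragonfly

3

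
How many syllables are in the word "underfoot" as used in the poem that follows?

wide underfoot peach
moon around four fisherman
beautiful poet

3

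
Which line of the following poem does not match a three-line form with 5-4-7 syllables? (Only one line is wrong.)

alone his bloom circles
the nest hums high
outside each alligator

Line 1: "alone his bloom circles": 2+1+1+2 = 6 (expected 5)
Line 2: "the nest hums high": 1+1+1+1 = 4 ✓
Line 3: "outside each alligator": 2+1+4 = 7 ✓

The first line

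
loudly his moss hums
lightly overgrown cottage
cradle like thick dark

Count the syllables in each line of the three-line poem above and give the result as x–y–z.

Line 1: loudly (2), his (1), moss (1), hums (1) → 5
Line 2: lightly (2), overgrown (3), cottage (2) → 7
Line 3: cradle (2), like (1), thick (1), dark (1) → 5

5–7–5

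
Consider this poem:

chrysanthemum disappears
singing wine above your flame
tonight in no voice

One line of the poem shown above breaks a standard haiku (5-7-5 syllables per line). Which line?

The first line

Line 1: chrysanthemum(4) + disappears(3) = 7 (expected 5)
Line 2: singing(2) + wine(1) + above(2) + your(1) + flame(1) = 7 ✓
Line 3: tonight(2) + in(1) + no(1) + voice(1) = 5 ✓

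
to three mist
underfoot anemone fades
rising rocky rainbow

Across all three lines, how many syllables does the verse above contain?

17

Line 1: "to three mist": 1+1+1 = 3
Line 2: "underfoot anemone fades": 3+4+1 = 8
Line 3: "rising rocky rainbow": 2+2+2 = 6
Total: 3 + 8 + 6 = 17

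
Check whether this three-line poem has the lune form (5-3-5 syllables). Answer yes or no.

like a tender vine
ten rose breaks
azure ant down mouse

Line 1: "like a tender vine": 1+1+2+1 = 5 ✓
Line 2: "ten rose breaks": 1+1+1 = 3 ✓
Line 3: "azure ant down mouse": 2+1+1+1 = 5 ✓

Yes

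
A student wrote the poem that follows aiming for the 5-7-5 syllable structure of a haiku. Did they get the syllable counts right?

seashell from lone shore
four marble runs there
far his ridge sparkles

No

Line 1: seashell(2) + from(1) + lone(1) + shore(1) = 5 ✓
Line 2: four(1) + marble(2) + runs(1) + there(1) = 5 (expected 7)
Line 3: far(1) + his(1) + ridge(1) + sparkles(2) = 5 ✓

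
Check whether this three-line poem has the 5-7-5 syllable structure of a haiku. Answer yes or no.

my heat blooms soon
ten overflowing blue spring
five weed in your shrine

No

Line 1: my(1) + heat(1) + blooms(1) + soon(1) = 4 (expected 5)
Line 2: ten(1) + overflowing(4) + blue(1) + spring(1) = 7 ✓
Line 3: five(1) + weed(1) + in(1) + your(1) + shrine(1) = 5 ✓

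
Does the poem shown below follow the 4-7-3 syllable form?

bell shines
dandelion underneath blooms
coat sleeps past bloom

Line 1: "bell shines": 1+1 = 2 (expected 4)
Line 2: "dandelion underneath blooms": 4+3+1 = 8 (expected 7)
Line 3: "coat sleeps past bloom": 1+1+1+1 = 4 (expected 3)

No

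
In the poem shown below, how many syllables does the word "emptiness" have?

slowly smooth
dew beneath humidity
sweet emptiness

"emptiness" has 3 syllables.

3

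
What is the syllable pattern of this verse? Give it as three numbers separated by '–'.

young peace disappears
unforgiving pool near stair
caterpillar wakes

5–7–5

Line 1: young(1) + peace(1) + disappears(3) = 5
Line 2: unforgiving(4) + pool(1) + near(1) + stair(1) = 7
Line 3: caterpillar(4) + wakes(1) = 5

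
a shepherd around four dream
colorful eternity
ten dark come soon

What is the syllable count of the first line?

7

The first line: a(1) + shepherd(2) + around(2) + four(1) + dream(1) = 7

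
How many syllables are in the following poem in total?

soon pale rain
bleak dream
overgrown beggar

10

Line 1: "soon pale rain": 1+1+1 = 3
Line 2: "bleak dream": 1+1 = 2
Line 3: "overgrown beggar": 3+2 = 5
Total: 3 + 2 + 5 = 10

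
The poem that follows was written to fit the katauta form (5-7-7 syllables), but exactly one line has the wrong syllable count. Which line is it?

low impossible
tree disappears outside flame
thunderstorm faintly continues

The third line

Line 1: low (1), impossible (4) → 5 ✓
Line 2: tree (1), disappears (3), outside (2), flame (1) → 7 ✓
Line 3: thunderstorm (3), faintly (2), continues (3) → 8 (expected 7)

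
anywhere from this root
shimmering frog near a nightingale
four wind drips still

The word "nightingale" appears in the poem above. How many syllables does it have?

3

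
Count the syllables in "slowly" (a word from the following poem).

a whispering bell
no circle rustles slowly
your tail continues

2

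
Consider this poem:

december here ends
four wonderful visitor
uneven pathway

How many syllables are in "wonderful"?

"wonderful" has 3 syllables.

3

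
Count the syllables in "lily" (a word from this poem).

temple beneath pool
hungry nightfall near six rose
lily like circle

"lily" has 2 syllables.

2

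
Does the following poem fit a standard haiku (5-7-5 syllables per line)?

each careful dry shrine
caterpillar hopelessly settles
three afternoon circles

Line 1: each(1) + careful(2) + dry(1) + shrine(1) = 5 ✓
Line 2: caterpillar(4) + hopelessly(3) + settles(2) = 9 (expected 7)
Line 3: three(1) + afternoon(3) + circles(2) = 6 (expected 5)

No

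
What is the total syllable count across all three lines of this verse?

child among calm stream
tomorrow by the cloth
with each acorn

Line 1: "child among calm stream": 1+2+1+1 = 5
Line 2: "tomorrow by the cloth": 3+1+1+1 = 6
Line 3: "with each acorn": 1+1+2 = 4
Total: 5 + 6 + 4 = 15

15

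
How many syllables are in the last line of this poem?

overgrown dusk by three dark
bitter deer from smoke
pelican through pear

The last line: pelican (3), through (1), pear (1) → 5

5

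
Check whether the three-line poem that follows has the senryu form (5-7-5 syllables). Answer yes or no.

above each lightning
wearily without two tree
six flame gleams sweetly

Yes

Line 1: above(2) + each(1) + lightning(2) = 5 ✓
Line 2: wearily(3) + without(2) + two(1) + tree(1) = 7 ✓
Line 3: six(1) + flame(1) + gleams(1) + sweetly(2) = 5 ✓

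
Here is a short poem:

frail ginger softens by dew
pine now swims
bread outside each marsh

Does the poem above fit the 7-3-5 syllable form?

Yes

Line 1: "frail ginger softens by dew": 1+2+2+1+1 = 7 ✓
Line 2: "pine now swims": 1+1+1 = 3 ✓
Line 3: "bread outside each marsh": 1+2+1+1 = 5 ✓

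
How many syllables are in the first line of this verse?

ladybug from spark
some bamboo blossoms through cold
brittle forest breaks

The first line: ladybug (3), from (1), spark (1) → 5

5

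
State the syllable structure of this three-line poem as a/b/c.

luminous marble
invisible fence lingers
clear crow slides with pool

Line 1: "luminous marble": 3+2 = 5
Line 2: "invisible fence lingers": 4+1+2 = 7
Line 3: "clear crow slides with pool": 1+1+1+1+1 = 5

5/7/5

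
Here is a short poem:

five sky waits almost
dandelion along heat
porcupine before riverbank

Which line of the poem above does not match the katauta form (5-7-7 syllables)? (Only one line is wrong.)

Line 1: five(1) + sky(1) + waits(1) + almost(2) = 5 ✓
Line 2: dandelion(4) + along(2) + heat(1) = 7 ✓
Line 3: porcupine(3) + before(2) + riverbank(3) = 8 (expected 7)

The third line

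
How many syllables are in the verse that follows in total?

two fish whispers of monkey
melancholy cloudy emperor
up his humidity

22

Line 1: two(1) + fish(1) + whispers(2) + of(1) + monkey(2) = 7
Line 2: melancholy(4) + cloudy(2) + emperor(3) = 9
Line 3: up(1) + his(1) + humidity(4) = 6
Total: 7 + 9 + 6 = 22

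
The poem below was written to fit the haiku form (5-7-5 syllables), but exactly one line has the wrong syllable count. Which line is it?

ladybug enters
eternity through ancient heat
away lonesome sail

Line 2

Line 1: ladybug(3) + enters(2) = 5 ✓
Line 2: eternity(4) + through(1) + ancient(2) + heat(1) = 8 (expected 7)
Line 3: away(2) + lonesome(2) + sail(1) = 5 ✓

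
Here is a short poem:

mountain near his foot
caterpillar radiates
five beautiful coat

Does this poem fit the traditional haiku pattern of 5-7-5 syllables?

Yes

Line 1: mountain (2), near (1), his (1), foot (1) → 5 ✓
Line 2: caterpillar (4), radiates (3) → 7 ✓
Line 3: five (1), beautiful (3), coat (1) → 5 ✓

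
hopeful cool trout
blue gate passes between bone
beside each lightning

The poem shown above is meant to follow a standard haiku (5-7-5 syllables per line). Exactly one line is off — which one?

Line 1: "hopeful cool trout": 2+1+1 = 4 (expected 5)
Line 2: "blue gate passes between bone": 1+1+2+2+1 = 7 ✓
Line 3: "beside each lightning": 2+1+2 = 5 ✓

The first line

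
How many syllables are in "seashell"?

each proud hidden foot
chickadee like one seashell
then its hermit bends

2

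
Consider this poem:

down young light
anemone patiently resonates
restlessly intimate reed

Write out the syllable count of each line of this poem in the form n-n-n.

Line 1: down (1), young (1), light (1) → 3
Line 2: anemone (4), patiently (3), resonates (3) → 10
Line 3: restlessly (3), intimate (3), reed (1) → 7

3-10-7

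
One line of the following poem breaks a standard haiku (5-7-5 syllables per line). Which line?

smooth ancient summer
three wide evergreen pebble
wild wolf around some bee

Line 1: smooth(1) + ancient(2) + summer(2) = 5 ✓
Line 2: three(1) + wide(1) + evergreen(3) + pebble(2) = 7 ✓
Line 3: wild(1) + wolf(1) + around(2) + some(1) + bee(1) = 6 (expected 5)

The third line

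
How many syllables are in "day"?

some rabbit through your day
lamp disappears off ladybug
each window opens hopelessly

1

"day" has 1 syllable.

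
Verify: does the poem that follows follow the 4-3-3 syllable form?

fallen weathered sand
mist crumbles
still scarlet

No

Line 1: fallen (2), weathered (2), sand (1) → 5 (expected 4)
Line 2: mist (1), crumbles (2) → 3 ✓
Line 3: still (1), scarlet (2) → 3 ✓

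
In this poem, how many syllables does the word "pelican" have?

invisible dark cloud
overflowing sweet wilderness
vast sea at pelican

3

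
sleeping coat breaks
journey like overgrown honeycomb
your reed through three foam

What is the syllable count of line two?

Line two: journey (2), like (1), overgrown (3), honeycomb (3) → 9

9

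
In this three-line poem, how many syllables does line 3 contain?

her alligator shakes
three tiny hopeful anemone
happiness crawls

Line 3: happiness(3) + crawls(1) = 4

4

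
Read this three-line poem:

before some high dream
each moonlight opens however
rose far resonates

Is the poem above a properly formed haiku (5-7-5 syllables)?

Line 1: before(2) + some(1) + high(1) + dream(1) = 5 ✓
Line 2: each(1) + moonlight(2) + opens(2) + however(3) = 8 (expected 7)
Line 3: rose(1) + far(1) + resonates(3) = 5 ✓

No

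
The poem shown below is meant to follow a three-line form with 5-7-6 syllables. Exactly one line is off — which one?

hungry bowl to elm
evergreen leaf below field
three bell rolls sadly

The third line

Line 1: "hungry bowl to elm": 2+1+1+1 = 5 ✓
Line 2: "evergreen leaf below field": 3+1+2+1 = 7 ✓
Line 3: "three bell rolls sadly": 1+1+1+2 = 5 (expected 6)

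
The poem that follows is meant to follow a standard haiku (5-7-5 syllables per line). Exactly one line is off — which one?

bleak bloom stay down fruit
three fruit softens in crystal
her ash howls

Line 1: "bleak bloom stay down fruit": 1+1+1+1+1 = 5 ✓
Line 2: "three fruit softens in crystal": 1+1+2+1+2 = 7 ✓
Line 3: "her ash howls": 1+1+1 = 3 (expected 5)

Line 3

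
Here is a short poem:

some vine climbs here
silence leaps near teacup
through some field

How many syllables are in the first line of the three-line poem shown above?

The first line: "some vine climbs here": 1+1+1+1 = 4

4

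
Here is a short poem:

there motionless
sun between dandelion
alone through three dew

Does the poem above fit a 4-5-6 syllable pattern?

No

Line 1: there (1), motionless (3) → 4 ✓
Line 2: sun (1), between (2), dandelion (4) → 7 (expected 5)
Line 3: alone (2), through (1), three (1), dew (1) → 5 (expected 6)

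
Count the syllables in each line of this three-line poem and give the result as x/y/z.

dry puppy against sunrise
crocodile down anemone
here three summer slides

Line 1: dry (1), puppy (2), against (2), sunrise (2) → 7
Line 2: crocodile (3), down (1), anemone (4) → 8
Line 3: here (1), three (1), summer (2), slides (1) → 5

7/8/5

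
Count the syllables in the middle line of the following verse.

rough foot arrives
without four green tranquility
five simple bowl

The middle line: without (2), four (1), green (1), tranquility (4) → 8

8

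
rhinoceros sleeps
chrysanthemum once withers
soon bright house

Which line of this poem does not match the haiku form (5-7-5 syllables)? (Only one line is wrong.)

The third line

Line 1: rhinoceros (4), sleeps (1) → 5 ✓
Line 2: chrysanthemum (4), once (1), withers (2) → 7 ✓
Line 3: soon (1), bright (1), house (1) → 3 (expected 5)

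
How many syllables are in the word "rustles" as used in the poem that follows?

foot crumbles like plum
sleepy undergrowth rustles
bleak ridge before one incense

2

"rustles" has 2 syllables.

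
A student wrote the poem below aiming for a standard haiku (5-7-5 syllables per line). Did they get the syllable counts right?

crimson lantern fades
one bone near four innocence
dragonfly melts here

Line 1: "crimson lantern fades": 2+2+1 = 5 ✓
Line 2: "one bone near four innocence": 1+1+1+1+3 = 7 ✓
Line 3: "dragonfly melts here": 3+1+1 = 5 ✓

Yes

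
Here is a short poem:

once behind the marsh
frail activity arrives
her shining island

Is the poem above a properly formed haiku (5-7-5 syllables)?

Line 1: once (1), behind (2), the (1), marsh (1) → 5 ✓
Line 2: frail (1), activity (4), arrives (2) → 7 ✓
Line 3: her (1), shining (2), island (2) → 5 ✓

Yes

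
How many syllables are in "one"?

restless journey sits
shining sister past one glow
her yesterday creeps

"one" has 1 syllable.

1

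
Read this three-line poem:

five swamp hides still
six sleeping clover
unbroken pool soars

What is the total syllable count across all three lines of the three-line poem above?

14

Line 1: five (1), swamp (1), hides (1), still (1) → 4
Line 2: six (1), sleeping (2), clover (2) → 5
Line 3: unbroken (3), pool (1), soars (1) → 5
Total: 4 + 5 + 5 = 14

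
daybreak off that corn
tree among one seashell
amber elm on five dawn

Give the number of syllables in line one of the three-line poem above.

5

Line one: daybreak (2), off (1), that (1), corn (1) → 5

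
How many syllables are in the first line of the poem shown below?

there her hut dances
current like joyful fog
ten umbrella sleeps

The first line: there (1), her (1), hut (1), dances (2) → 5

5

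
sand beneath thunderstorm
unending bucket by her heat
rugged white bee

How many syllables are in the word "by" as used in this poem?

1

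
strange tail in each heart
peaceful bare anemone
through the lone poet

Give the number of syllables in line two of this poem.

Line two: peaceful (2), bare (1), anemone (4) → 7

7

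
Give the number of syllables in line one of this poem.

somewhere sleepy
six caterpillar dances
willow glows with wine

Line one: somewhere(2) + sleepy(2) = 4

4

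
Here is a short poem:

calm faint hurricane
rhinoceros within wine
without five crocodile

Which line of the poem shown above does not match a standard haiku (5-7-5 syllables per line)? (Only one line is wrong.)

The third line

Line 1: calm (1), faint (1), hurricane (3) → 5 ✓
Line 2: rhinoceros (4), within (2), wine (1) → 7 ✓
Line 3: without (2), five (1), crocodile (3) → 6 (expected 5)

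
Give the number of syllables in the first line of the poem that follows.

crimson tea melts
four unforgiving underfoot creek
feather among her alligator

4

The first line: crimson (2), tea (1), melts (1) → 4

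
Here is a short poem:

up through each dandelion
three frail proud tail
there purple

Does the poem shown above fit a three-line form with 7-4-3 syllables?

Yes

Line 1: "up through each dandelion": 1+1+1+4 = 7 ✓
Line 2: "three frail proud tail": 1+1+1+1 = 4 ✓
Line 3: "there purple": 1+2 = 3 ✓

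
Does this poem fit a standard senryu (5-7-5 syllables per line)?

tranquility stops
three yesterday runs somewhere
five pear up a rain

Yes

Line 1: tranquility (4), stops (1) → 5 ✓
Line 2: three (1), yesterday (3), runs (1), somewhere (2) → 7 ✓
Line 3: five (1), pear (1), up (1), a (1), rain (1) → 5 ✓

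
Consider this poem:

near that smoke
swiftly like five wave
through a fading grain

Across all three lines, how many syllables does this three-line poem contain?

Line 1: near (1), that (1), smoke (1) → 3
Line 2: swiftly (2), like (1), five (1), wave (1) → 5
Line 3: through (1), a (1), fading (2), grain (1) → 5
Total: 3 + 5 + 5 = 13

13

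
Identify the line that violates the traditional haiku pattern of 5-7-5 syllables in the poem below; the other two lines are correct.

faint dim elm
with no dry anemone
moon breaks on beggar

The first line

Line 1: faint (1), dim (1), elm (1) → 3 (expected 5)
Line 2: with (1), no (1), dry (1), anemone (4) → 7 ✓
Line 3: moon (1), breaks (1), on (1), beggar (2) → 5 ✓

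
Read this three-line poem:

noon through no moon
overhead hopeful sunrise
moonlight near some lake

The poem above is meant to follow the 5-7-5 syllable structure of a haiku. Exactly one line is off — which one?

Line 1: noon(1) + through(1) + no(1) + moon(1) = 4 (expected 5)
Line 2: overhead(3) + hopeful(2) + sunrise(2) = 7 ✓
Line 3: moonlight(2) + near(1) + some(1) + lake(1) = 5 ✓

The first line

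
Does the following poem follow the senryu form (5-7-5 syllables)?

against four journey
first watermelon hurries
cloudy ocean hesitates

No

Line 1: against(2) + four(1) + journey(2) = 5 ✓
Line 2: first(1) + watermelon(4) + hurries(2) = 7 ✓
Line 3: cloudy(2) + ocean(2) + hesitates(3) = 7 (expected 5)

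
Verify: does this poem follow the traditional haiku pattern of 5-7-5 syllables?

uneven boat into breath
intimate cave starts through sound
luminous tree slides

No

Line 1: uneven (3), boat (1), into (2), breath (1) → 7 (expected 5)
Line 2: intimate (3), cave (1), starts (1), through (1), sound (1) → 7 ✓
Line 3: luminous (3), tree (1), slides (1) → 5 ✓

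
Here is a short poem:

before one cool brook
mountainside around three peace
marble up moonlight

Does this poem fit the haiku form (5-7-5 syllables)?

Yes

Line 1: before(2) + one(1) + cool(1) + brook(1) = 5 ✓
Line 2: mountainside(3) + around(2) + three(1) + peace(1) = 7 ✓
Line 3: marble(2) + up(1) + moonlight(2) = 5 ✓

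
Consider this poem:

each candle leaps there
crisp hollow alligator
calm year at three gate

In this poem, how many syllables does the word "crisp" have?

1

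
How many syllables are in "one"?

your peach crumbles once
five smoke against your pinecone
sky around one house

"one" has 1 syllable.

1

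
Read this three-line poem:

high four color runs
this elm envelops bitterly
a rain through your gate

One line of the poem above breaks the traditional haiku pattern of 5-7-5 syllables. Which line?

Line 1: "high four color runs": 1+1+2+1 = 5 ✓
Line 2: "this elm envelops bitterly": 1+1+3+3 = 8 (expected 7)
Line 3: "a rain through your gate": 1+1+1+1+1 = 5 ✓

The second line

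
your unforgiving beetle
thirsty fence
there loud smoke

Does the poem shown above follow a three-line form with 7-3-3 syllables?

Yes

Line 1: your (1), unforgiving (4), beetle (2) → 7 ✓
Line 2: thirsty (2), fence (1) → 3 ✓
Line 3: there (1), loud (1), smoke (1) → 3 ✓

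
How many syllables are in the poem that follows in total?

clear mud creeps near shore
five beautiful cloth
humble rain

Line 1: clear(1) + mud(1) + creeps(1) + near(1) + shore(1) = 5
Line 2: five(1) + beautiful(3) + cloth(1) = 5
Line 3: humble(2) + rain(1) = 3
Total: 5 + 5 + 3 = 13

13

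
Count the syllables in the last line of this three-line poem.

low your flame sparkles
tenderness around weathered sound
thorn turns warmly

The last line: thorn (1), turns (1), warmly (2) → 4

4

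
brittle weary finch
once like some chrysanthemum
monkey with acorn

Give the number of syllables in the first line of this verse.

5

The first line: brittle (2), weary (2), finch (1) → 5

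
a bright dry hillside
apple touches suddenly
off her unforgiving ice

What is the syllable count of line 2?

7

Line 2: apple(2) + touches(2) + suddenly(3) = 7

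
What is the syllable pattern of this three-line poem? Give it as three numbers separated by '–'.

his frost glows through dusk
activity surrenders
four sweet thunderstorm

5–7–5

Line 1: his(1) + frost(1) + glows(1) + through(1) + dusk(1) = 5
Line 2: activity(4) + surrenders(3) = 7
Line 3: four(1) + sweet(1) + thunderstorm(3) = 5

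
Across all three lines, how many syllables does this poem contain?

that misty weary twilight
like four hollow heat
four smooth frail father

17

Line 1: that(1) + misty(2) + weary(2) + twilight(2) = 7
Line 2: like(1) + four(1) + hollow(2) + heat(1) = 5
Line 3: four(1) + smooth(1) + frail(1) + father(2) = 5
Total: 7 + 5 + 5 = 17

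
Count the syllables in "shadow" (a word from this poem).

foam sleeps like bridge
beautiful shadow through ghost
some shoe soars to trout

2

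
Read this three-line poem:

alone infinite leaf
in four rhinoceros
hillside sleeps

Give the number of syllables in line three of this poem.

3

Line three: "hillside sleeps": 2+1 = 3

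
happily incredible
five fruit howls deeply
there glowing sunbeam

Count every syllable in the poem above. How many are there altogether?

Line 1: happily(3) + incredible(4) = 7
Line 2: five(1) + fruit(1) + howls(1) + deeply(2) = 5
Line 3: there(1) + glowing(2) + sunbeam(2) = 5
Total: 7 + 5 + 5 = 17

17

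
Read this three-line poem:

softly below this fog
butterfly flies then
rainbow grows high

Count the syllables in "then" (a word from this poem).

"then" has 1 syllable.

1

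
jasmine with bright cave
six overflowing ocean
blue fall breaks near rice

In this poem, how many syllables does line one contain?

5

Line one: jasmine (2), with (1), bright (1), cave (1) → 5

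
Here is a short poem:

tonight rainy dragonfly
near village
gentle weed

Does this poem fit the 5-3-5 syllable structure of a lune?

Line 1: tonight (2), rainy (2), dragonfly (3) → 7 (expected 5)
Line 2: near (1), village (2) → 3 ✓
Line 3: gentle (2), weed (1) → 3 (expected 5)

No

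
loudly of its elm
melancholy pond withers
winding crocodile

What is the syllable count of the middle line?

The middle line: melancholy (4), pond (1), withers (2) → 7

7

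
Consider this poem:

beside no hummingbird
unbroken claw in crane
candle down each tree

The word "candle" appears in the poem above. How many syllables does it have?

2

"candle" has 2 syllables.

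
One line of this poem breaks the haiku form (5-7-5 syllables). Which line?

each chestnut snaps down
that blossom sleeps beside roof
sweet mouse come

Line 1: "each chestnut snaps down": 1+2+1+1 = 5 ✓
Line 2: "that blossom sleeps beside roof": 1+2+1+2+1 = 7 ✓
Line 3: "sweet mouse come": 1+1+1 = 3 (expected 5)

The third line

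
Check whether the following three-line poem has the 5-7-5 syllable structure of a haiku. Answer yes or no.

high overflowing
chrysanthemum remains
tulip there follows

No

Line 1: "high overflowing": 1+4 = 5 ✓
Line 2: "chrysanthemum remains": 4+2 = 6 (expected 7)
Line 3: "tulip there follows": 2+1+2 = 5 ✓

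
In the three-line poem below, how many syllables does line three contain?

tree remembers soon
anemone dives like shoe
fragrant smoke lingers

5

Line three: fragrant (2), smoke (1), lingers (2) → 5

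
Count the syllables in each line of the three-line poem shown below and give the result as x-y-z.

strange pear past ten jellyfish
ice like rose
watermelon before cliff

7-3-7

Line 1: "strange pear past ten jellyfish": 1+1+1+1+3 = 7
Line 2: "ice like rose": 1+1+1 = 3
Line 3: "watermelon before cliff": 4+2+1 = 7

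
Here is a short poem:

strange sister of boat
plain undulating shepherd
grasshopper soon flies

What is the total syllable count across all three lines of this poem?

17

Line 1: strange (1), sister (2), of (1), boat (1) → 5
Line 2: plain (1), undulating (4), shepherd (2) → 7
Line 3: grasshopper (3), soon (1), flies (1) → 5
Total: 5 + 7 + 5 = 17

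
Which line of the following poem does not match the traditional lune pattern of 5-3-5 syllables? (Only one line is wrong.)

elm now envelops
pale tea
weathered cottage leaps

Line 1: "elm now envelops": 1+1+3 = 5 ✓
Line 2: "pale tea": 1+1 = 2 (expected 3)
Line 3: "weathered cottage leaps": 2+2+1 = 5 ✓

Line 2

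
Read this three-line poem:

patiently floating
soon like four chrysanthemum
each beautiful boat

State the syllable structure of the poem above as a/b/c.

5/7/5

Line 1: patiently (3), floating (2) → 5
Line 2: soon (1), like (1), four (1), chrysanthemum (4) → 7
Line 3: each (1), beautiful (3), boat (1) → 5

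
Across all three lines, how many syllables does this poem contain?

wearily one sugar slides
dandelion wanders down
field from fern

Line 1: wearily(3) + one(1) + sugar(2) + slides(1) = 7
Line 2: dandelion(4) + wanders(2) + down(1) = 7
Line 3: field(1) + from(1) + fern(1) = 3
Total: 7 + 7 + 3 = 17

17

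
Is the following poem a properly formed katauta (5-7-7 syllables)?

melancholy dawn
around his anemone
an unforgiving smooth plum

Line 1: melancholy (4), dawn (1) → 5 ✓
Line 2: around (2), his (1), anemone (4) → 7 ✓
Line 3: an (1), unforgiving (4), smooth (1), plum (1) → 7 ✓

Yes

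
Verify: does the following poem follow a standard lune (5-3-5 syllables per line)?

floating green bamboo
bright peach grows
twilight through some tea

Line 1: "floating green bamboo": 2+1+2 = 5 ✓
Line 2: "bright peach grows": 1+1+1 = 3 ✓
Line 3: "twilight through some tea": 2+1+1+1 = 5 ✓

Yes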